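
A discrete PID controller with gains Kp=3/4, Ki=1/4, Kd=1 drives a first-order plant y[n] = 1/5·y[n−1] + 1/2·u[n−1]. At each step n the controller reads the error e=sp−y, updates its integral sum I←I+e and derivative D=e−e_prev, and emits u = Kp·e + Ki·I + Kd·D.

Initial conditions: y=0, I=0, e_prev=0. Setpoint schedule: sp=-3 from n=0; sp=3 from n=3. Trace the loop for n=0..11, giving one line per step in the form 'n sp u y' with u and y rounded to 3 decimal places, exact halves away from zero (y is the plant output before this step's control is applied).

(exact arithmetic carried between steps; '≈' marks a value shown rounded to 6 d.p. or computed from one; I and e_prev carry over from the previous line; the table rounds u and y to 3 d.p., halves away from zero)
n=0: y=0, sp=-3, e=sp−y=-3; I=-3, D=e−e_prev=-3; u=3/4·(-3)+1/4·(-3)+1·(-3)=-6; next y=1/5·0+1/2·(-6)=-3
n=1: y=-3, sp=-3, e=sp−y=0; I=-3, D=e−e_prev=3; u=3/4·0+1/4·(-3)+1·3=2.25; next y=1/5·(-3)+1/2·2.25=0.525
n=2: y=0.525, sp=-3, e=sp−y=-3.525; I=-6.525, D=e−e_prev=-3.525; u=3/4·(-3.525)+1/4·(-6.525)+1·(-3.525)=-7.8; next y=1/5·0.525+1/2·(-7.8)=-3.795
n=3: y=-3.795, sp=3, e=sp−y=6.795; I=0.27, D=e−e_prev=10.32; u=3/4·6.795+1/4·0.27+1·10.32=15.48375; next y=1/5·(-3.795)+1/2·15.48375=6.982875
n=4: y=6.982875, sp=3, e=sp−y=-3.982875; I=-3.712875, D=e−e_prev=-10.777875; u=3/4·(-3.982875)+1/4·(-3.712875)+1·(-10.777875)=-14.69325; next y=1/5·6.982875+1/2·(-14.69325)=-5.95005
n=5: y=-5.95005, sp=3, e=sp−y=8.95005; I=5.237175, D=e−e_prev=12.932925; u=3/4·8.95005+1/4·5.237175+1·12.932925≈20.954756; next y=1/5·(-5.95005)+1/2·20.954756≈9.287368
n=6: y≈9.287368, sp=3, e=sp−y≈-6.287368; I≈-1.050193, D=e−e_prev≈-15.237418; u=3/4·(-6.287368)+1/4·(-1.050193)+1·(-15.237418)≈-20.215493; next y=1/5·9.287368+1/2·(-20.215493)≈-8.250273
n=7: y≈-8.250273, sp=3, e=sp−y≈11.250273; I≈10.200080, D=e−e_prev≈17.537641; u=3/4·11.250273+1/4·10.200080+1·17.537641≈28.525365; next y=1/5·(-8.250273)+1/2·28.525365≈12.612628
n=8: y≈12.612628, sp=3, e=sp−y≈-9.612628; I≈0.587451, D=e−e_prev≈-20.862901; u=3/4·(-9.612628)+1/4·0.587451+1·(-20.862901)≈-27.925509; next y=1/5·12.612628+1/2·(-27.925509)≈-11.440229
n=9: y≈-11.440229, sp=3, e=sp−y≈14.440229; I≈15.027680, D=e−e_prev≈24.052857; u=3/4·14.440229+1/4·15.027680+1·24.052857≈38.639948; next y=1/5·(-11.440229)+1/2·38.639948≈17.031928
n=10: y≈17.031928, sp=3, e=sp−y≈-14.031928; I≈0.995752, D=e−e_prev≈-28.472157; u=3/4·(-14.031928)+1/4·0.995752+1·(-28.472157)≈-38.747166; next y=1/5·17.031928+1/2·(-38.747166)≈-15.967197
n=11: y≈-15.967197, sp=3, e=sp−y≈18.967197; I≈19.962949, D=e−e_prev≈32.999126; u=3/4·18.967197+1/4·19.962949+1·32.999126≈52.215261; next y=1/5·(-15.967197)+1/2·52.215261≈22.914191

0 -3 -6.000 0.000
1 -3 2.250 -3.000
2 -3 -7.800 0.525
3 3 15.484 -3.795
4 3 -14.693 6.983
5 3 20.955 -5.950
6 3 -20.215 9.287
7 3 28.525 -8.250
8 3 -27.926 12.613
9 3 38.640 -11.440
10 3 -38.747 17.032
11 3 52.215 -15.967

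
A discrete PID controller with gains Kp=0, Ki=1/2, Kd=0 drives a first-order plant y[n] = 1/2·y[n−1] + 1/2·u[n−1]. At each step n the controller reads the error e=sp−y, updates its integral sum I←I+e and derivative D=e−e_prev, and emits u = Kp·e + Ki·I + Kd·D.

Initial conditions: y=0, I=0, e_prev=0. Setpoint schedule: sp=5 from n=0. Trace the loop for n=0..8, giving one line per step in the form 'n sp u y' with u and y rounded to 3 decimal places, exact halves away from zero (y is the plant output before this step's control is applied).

(exact arithmetic carried between steps; '≈' marks a value shown rounded to 6 d.p. or computed from one; I and e_prev carry over from the previous line; the table rounds u and y to 3 d.p., halves away from zero)
n=0: y=0, sp=5, e=sp−y=5; I=5, D=e−e_prev=5; u=0·5+1/2·5+0·5=2.5; next y=1/2·0+1/2·2.5=1.25
n=1: y=1.25, sp=5, e=sp−y=3.75; I=8.75, D=e−e_prev=-1.25; u=0·3.75+1/2·8.75+0·(-1.25)=4.375; next y=1/2·1.25+1/2·4.375=2.8125
n=2: y=2.8125, sp=5, e=sp−y=2.1875; I=10.9375, D=e−e_prev=-1.5625; u=0·2.1875+1/2·10.9375+0·(-1.5625)=5.46875; next y=1/2·2.8125+1/2·5.46875=4.140625
n=3: y=4.140625, sp=5, e=sp−y=0.859375; I=11.796875, D=e−e_prev=-1.328125; u=0·0.859375+1/2·11.796875+0·(-1.328125)≈5.898438; next y=1/2·4.140625+1/2·5.898438≈5.019531
n=4: y≈5.019531, sp=5, e=sp−y≈-0.019531; I≈11.777344, D=e−e_prev≈-0.878906; u=0·(-0.019531)+1/2·11.777344+0·(-0.878906)≈5.888672; next y=1/2·5.019531+1/2·5.888672≈5.454102
n=5: y≈5.454102, sp=5, e=sp−y≈-0.454102; I≈11.323242, D=e−e_prev≈-0.434570; u=0·(-0.454102)+1/2·11.323242+0·(-0.434570)≈5.661621; next y=1/2·5.454102+1/2·5.661621≈5.557861
n=6: y≈5.557861, sp=5, e=sp−y≈-0.557861; I≈10.765381, D=e−e_prev≈-0.103760; u=0·(-0.557861)+1/2·10.765381+0·(-0.103760)≈5.382690; next y=1/2·5.557861+1/2·5.382690≈5.470276
n=7: y≈5.470276, sp=5, e=sp−y≈-0.470276; I≈10.295105, D=e−e_prev≈0.087585; u=0·(-0.470276)+1/2·10.295105+0·0.087585≈5.147552; next y=1/2·5.470276+1/2·5.147552≈5.308914
n=8: y≈5.308914, sp=5, e=sp−y≈-0.308914; I≈9.986191, D=e−e_prev≈0.161362; u=0·(-0.308914)+1/2·9.986191+0·0.161362≈4.993095; next y=1/2·5.308914+1/2·4.993095≈5.151005

0 5 2.500 0.000
1 5 4.375 1.250
2 5 5.469 2.813
3 5 5.898 4.141
4 5 5.889 5.020
5 5 5.662 5.454
6 5 5.383 5.558
7 5 5.148 5.470
8 5 4.993 5.309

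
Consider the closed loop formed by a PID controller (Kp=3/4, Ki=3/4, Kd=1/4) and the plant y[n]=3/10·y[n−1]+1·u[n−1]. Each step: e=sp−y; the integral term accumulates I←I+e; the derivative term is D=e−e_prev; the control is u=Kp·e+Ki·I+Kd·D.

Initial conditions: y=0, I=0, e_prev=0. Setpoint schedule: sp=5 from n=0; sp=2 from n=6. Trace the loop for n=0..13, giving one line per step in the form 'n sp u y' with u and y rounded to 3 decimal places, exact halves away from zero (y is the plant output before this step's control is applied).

0 5 8.750 0.000
1 5 -4.063 8.750
2 5 13.141 -1.438
3 5 -9.335 12.709
4 5 20.325 -5.522
5 5 -18.675 18.668
6 2 27.421 -13.074
7 2 -32.462 23.499
8 2 46.152 -25.412
9 2 -57.412 38.528
10 2 78.845 -45.854
11 2 -100.510 65.089
12 2 135.536 -80.983
13 2 -175.137 111.241

(exact arithmetic carried between steps; '≈' marks a value shown rounded to 6 d.p. or computed from one; I and e_prev carry over from the previous line; the table rounds u and y to 3 d.p., halves away from zero)
n=0: y=0, sp=5, e=sp−y=5; I=5, D=e−e_prev=5; u=3/4·5+3/4·5+1/4·5=8.75; next y=3/10·0+1·8.75=8.75
n=1: y=8.75, sp=5, e=sp−y=-3.75; I=1.25, D=e−e_prev=-8.75; u=3/4·(-3.75)+3/4·1.25+1/4·(-8.75)=-4.0625; next y=3/10·8.75+1·(-4.0625)=-1.4375
n=2: y=-1.4375, sp=5, e=sp−y=6.4375; I=7.6875, D=e−e_prev=10.1875; u=3/4·6.4375+3/4·7.6875+1/4·10.1875=13.140625; next y=3/10·(-1.4375)+1·13.140625=12.709375
n=3: y=12.709375, sp=5, e=sp−y=-7.709375; I=-0.021875, D=e−e_prev=-14.146875; u=3/4·(-7.709375)+3/4·(-0.021875)+1/4·(-14.146875)≈-9.335156; next y=3/10·12.709375+1·(-9.335156)≈-5.522344
n=4: y≈-5.522344, sp=5, e=sp−y≈10.522344; I≈10.500469, D=e−e_prev≈18.231719; u=3/4·10.522344+3/4·10.500469+1/4·18.231719≈20.325039; next y=3/10·(-5.522344)+1·20.325039≈18.668336
n=5: y≈18.668336, sp=5, e=sp−y≈-13.668336; I≈-3.167867, D=e−e_prev≈-24.190680; u=3/4·(-13.668336)+3/4·(-3.167867)+1/4·(-24.190680)≈-18.674822; next y=3/10·18.668336+1·(-18.674822)≈-13.074321
n=6: y≈-13.074321, sp=2, e=sp−y≈15.074321; I≈11.906454, D=e−e_prev≈28.742657; u=3/4·15.074321+3/4·11.906454+1/4·28.742657≈27.421246; next y=3/10·(-13.074321)+1·27.421246≈23.498950
n=7: y≈23.498950, sp=2, e=sp−y≈-21.498950; I≈-9.592495, D=e−e_prev≈-36.573271; u=3/4·(-21.498950)+3/4·(-9.592495)+1/4·(-36.573271)≈-32.461902; next y=3/10·23.498950+1·(-32.461902)≈-25.412217
n=8: y≈-25.412217, sp=2, e=sp−y≈27.412217; I≈17.819721, D=e−e_prev≈48.911167; u=3/4·27.412217+3/4·17.819721+1/4·48.911167≈46.151745; next y=3/10·(-25.412217)+1·46.151745≈38.528080
n=9: y≈38.528080, sp=2, e=sp−y≈-36.528080; I≈-18.708359, D=e−e_prev≈-63.940297; u=3/4·(-36.528080)+3/4·(-18.708359)+1/4·(-63.940297)≈-57.412404; next y=3/10·38.528080+1·(-57.412404)≈-45.853979
n=10: y≈-45.853979, sp=2, e=sp−y≈47.853979; I≈29.145621, D=e−e_prev≈84.382060; u=3/4·47.853979+3/4·29.145621+1/4·84.382060≈78.845215; next y=3/10·(-45.853979)+1·78.845215≈65.089021
n=11: y≈65.089021, sp=2, e=sp−y≈-63.089021; I≈-33.943401, D=e−e_prev≈-110.943001; u=3/4·(-63.089021)+3/4·(-33.943401)+1/4·(-110.943001)≈-100.510066; next y=3/10·65.089021+1·(-100.510066)≈-80.983360
n=12: y≈-80.983360, sp=2, e=sp−y≈82.983360; I≈49.039960, D=e−e_prev≈146.072381; u=3/4·82.983360+3/4·49.039960+1/4·146.072381≈135.535585; next y=3/10·(-80.983360)+1·135.535585≈111.240577
n=13: y≈111.240577, sp=2, e=sp−y≈-109.240577; I≈-60.200617, D=e−e_prev≈-192.223937; u=3/4·(-109.240577)+3/4·(-60.200617)+1/4·(-192.223937)≈-175.136880; next y=3/10·111.240577+1·(-175.136880)≈-141.764707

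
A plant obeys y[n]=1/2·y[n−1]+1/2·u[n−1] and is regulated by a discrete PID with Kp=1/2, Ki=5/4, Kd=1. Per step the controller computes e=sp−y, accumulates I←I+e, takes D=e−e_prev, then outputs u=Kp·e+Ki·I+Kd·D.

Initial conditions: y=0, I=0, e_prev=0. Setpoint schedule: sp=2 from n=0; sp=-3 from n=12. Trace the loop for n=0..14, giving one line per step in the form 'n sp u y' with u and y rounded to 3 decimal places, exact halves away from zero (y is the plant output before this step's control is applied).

(exact arithmetic carried between steps; '≈' marks a value shown rounded to 6 d.p. or computed from one; I and e_prev carry over from the previous line; the table rounds u and y to 3 d.p., halves away from zero)
n=0: y=0, sp=2, e=sp−y=2; I=2, D=e−e_prev=2; u=1/2·2+5/4·2+1·2=5.5; next y=1/2·0+1/2·5.5=2.75
n=1: y=2.75, sp=2, e=sp−y=-0.75; I=1.25, D=e−e_prev=-2.75; u=1/2·(-0.75)+5/4·1.25+1·(-2.75)=-1.5625; next y=1/2·2.75+1/2·(-1.5625)=0.59375
n=2: y=0.59375, sp=2, e=sp−y=1.40625; I=2.65625, D=e−e_prev=2.15625; u=1/2·1.40625+5/4·2.65625+1·2.15625≈6.179688; next y=1/2·0.59375+1/2·6.179688≈3.386719
n=3: y≈3.386719, sp=2, e=sp−y≈-1.386719; I≈1.269531, D=e−e_prev≈-2.792969; u=1/2·(-1.386719)+5/4·1.269531+1·(-2.792969)≈-1.899414; next y=1/2·3.386719+1/2·(-1.899414)≈0.743652
n=4: y≈0.743652, sp=2, e=sp−y≈1.256348; I≈2.525879, D=e−e_prev≈2.643066; u=1/2·1.256348+5/4·2.525879+1·2.643066≈6.428589; next y=1/2·0.743652+1/2·6.428589≈3.586121
n=5: y≈3.586121, sp=2, e=sp−y≈-1.586121; I≈0.939758, D=e−e_prev≈-2.842468; u=1/2·(-1.586121)+5/4·0.939758+1·(-2.842468)≈-2.460831; next y=1/2·3.586121+1/2·(-2.460831)≈0.562645
n=6: y≈0.562645, sp=2, e=sp−y≈1.437355; I≈2.377113, D=e−e_prev≈3.023476; u=1/2·1.437355+5/4·2.377113+1·3.023476≈6.713545; next y=1/2·0.562645+1/2·6.713545≈3.638095
n=7: y≈3.638095, sp=2, e=sp−y≈-1.638095; I≈0.739018, D=e−e_prev≈-3.075450; u=1/2·(-1.638095)+5/4·0.739018+1·(-3.075450)≈-2.970724; next y=1/2·3.638095+1/2·(-2.970724)≈0.333685
n=8: y≈0.333685, sp=2, e=sp−y≈1.666315; I≈2.405333, D=e−e_prev≈3.304410; u=1/2·1.666315+5/4·2.405333+1·3.304410≈7.144233; next y=1/2·0.333685+1/2·7.144233≈3.738959
n=9: y≈3.738959, sp=2, e=sp−y≈-1.738959; I≈0.666374, D=e−e_prev≈-3.405274; u=1/2·(-1.738959)+5/4·0.666374+1·(-3.405274)≈-3.441787; next y=1/2·3.738959+1/2·(-3.441787)≈0.148586
n=10: y≈0.148586, sp=2, e=sp−y≈1.851414; I≈2.517787, D=e−e_prev≈3.590373; u=1/2·1.851414+5/4·2.517787+1·3.590373≈7.663314; next y=1/2·0.148586+1/2·7.663314≈3.905950
n=11: y≈3.905950, sp=2, e=sp−y≈-1.905950; I≈0.611837, D=e−e_prev≈-3.757364; u=1/2·(-1.905950)+5/4·0.611837+1·(-3.757364)≈-3.945542; next y=1/2·3.905950+1/2·(-3.945542)≈-0.019796
n=12: y≈-0.019796, sp=-3, e=sp−y≈-2.980204; I≈-2.368367, D=e−e_prev≈-1.074254; u=1/2·(-2.980204)+5/4·(-2.368367)+1·(-1.074254)≈-5.524814; next y=1/2·(-0.019796)+1/2·(-5.524814)≈-2.772305
n=13: y≈-2.772305, sp=-3, e=sp−y≈-0.227695; I≈-2.596062, D=e−e_prev≈2.752509; u=1/2·(-0.227695)+5/4·(-2.596062)+1·2.752509≈-0.606415; next y=1/2·(-2.772305)+1/2·(-0.606415)≈-1.689360
n=14: y≈-1.689360, sp=-3, e=sp−y≈-1.310640; I≈-3.906701, D=e−e_prev≈-1.082945; u=1/2·(-1.310640)+5/4·(-3.906701)+1·(-1.082945)≈-6.621641; next y=1/2·(-1.689360)+1/2·(-6.621641)≈-4.155501

0 2 5.500 0.000
1 2 -1.563 2.750
2 2 6.180 0.594
3 2 -1.899 3.387
4 2 6.429 0.744
5 2 -2.461 3.586
6 2 6.714 0.563
7 2 -2.971 3.638
8 2 7.144 0.334
9 2 -3.442 3.739
10 2 7.663 0.149
11 2 -3.946 3.906
12 -3 -5.525 -0.020
13 -3 -0.606 -2.772
14 -3 -6.622 -1.689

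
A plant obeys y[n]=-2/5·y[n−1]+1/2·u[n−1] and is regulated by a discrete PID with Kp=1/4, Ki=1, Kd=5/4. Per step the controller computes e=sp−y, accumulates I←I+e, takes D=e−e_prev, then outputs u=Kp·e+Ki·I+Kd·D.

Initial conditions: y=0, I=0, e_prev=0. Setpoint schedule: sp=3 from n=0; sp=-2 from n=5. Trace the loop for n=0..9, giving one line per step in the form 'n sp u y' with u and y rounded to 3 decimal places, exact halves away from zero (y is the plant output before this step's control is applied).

(exact arithmetic carried between steps; '≈' marks a value shown rounded to 6 d.p. or computed from one; I and e_prev carry over from the previous line; the table rounds u and y to 3 d.p., halves away from zero)
n=0: y=0, sp=3, e=sp−y=3; I=3, D=e−e_prev=3; u=1/4·3+1·3+5/4·3=7.5; next y=-2/5·0+1/2·7.5=3.75
n=1: y=3.75, sp=3, e=sp−y=-0.75; I=2.25, D=e−e_prev=-3.75; u=1/4·(-0.75)+1·2.25+5/4·(-3.75)=-2.625; next y=-2/5·3.75+1/2·(-2.625)=-2.8125
n=2: y=-2.8125, sp=3, e=sp−y=5.8125; I=8.0625, D=e−e_prev=6.5625; u=1/4·5.8125+1·8.0625+5/4·6.5625=17.71875; next y=-2/5·(-2.8125)+1/2·17.71875=9.984375
n=3: y=9.984375, sp=3, e=sp−y=-6.984375; I=1.078125, D=e−e_prev=-12.796875; u=1/4·(-6.984375)+1·1.078125+5/4·(-12.796875)≈-16.664063; next y=-2/5·9.984375+1/2·(-16.664063)≈-12.325781
n=4: y≈-12.325781, sp=3, e=sp−y≈15.325781; I≈16.403906, D=e−e_prev≈22.310156; u=1/4·15.325781+1·16.403906+5/4·22.310156≈48.123047; next y=-2/5·(-12.325781)+1/2·48.123047≈28.991836
n=5: y≈28.991836, sp=-2, e=sp−y≈-30.991836; I≈-14.587930, D=e−e_prev≈-46.317617; u=1/4·(-30.991836)+1·(-14.587930)+5/4·(-46.317617)≈-80.232910; next y=-2/5·28.991836+1/2·(-80.232910)≈-51.713189
n=6: y≈-51.713189, sp=-2, e=sp−y≈49.713189; I≈35.125260, D=e−e_prev≈80.705025; u=1/4·49.713189+1·35.125260+5/4·80.705025≈148.434839; next y=-2/5·(-51.713189)+1/2·148.434839≈94.902695
n=7: y≈94.902695, sp=-2, e=sp−y≈-96.902695; I≈-61.777435, D=e−e_prev≈-146.615885; u=1/4·(-96.902695)+1·(-61.777435)+5/4·(-146.615885)≈-269.272965; next y=-2/5·94.902695+1/2·(-269.272965)≈-172.597561
n=8: y≈-172.597561, sp=-2, e=sp−y≈170.597561; I≈108.820125, D=e−e_prev≈267.500256; u=1/4·170.597561+1·108.820125+5/4·267.500256≈485.844835; next y=-2/5·(-172.597561)+1/2·485.844835≈311.961442
n=9: y≈311.961442, sp=-2, e=sp−y≈-313.961442; I≈-205.141317, D=e−e_prev≈-484.559002; u=1/4·(-313.961442)+1·(-205.141317)+5/4·(-484.559002)≈-889.330430; next y=-2/5·311.961442+1/2·(-889.330430)≈-569.449792

0 3 7.500 0.000
1 3 -2.625 3.750
2 3 17.719 -2.813
3 3 -16.664 9.984
4 3 48.123 -12.326
5 -2 -80.233 28.992
6 -2 148.435 -51.713
7 -2 -269.273 94.903
8 -2 485.845 -172.598
9 -2 -889.330 311.961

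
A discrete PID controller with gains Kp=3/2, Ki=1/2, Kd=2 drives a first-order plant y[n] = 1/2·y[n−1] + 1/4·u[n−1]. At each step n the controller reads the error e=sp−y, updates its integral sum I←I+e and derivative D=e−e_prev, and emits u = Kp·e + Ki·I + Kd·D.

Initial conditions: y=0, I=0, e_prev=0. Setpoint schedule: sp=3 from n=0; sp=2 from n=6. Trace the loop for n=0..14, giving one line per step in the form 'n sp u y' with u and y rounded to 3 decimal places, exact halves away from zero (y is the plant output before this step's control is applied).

(exact arithmetic carried between steps; '≈' marks a value shown rounded to 6 d.p. or computed from one; I and e_prev carry over from the previous line; the table rounds u and y to 3 d.p., halves away from zero)
n=0: y=0, sp=3, e=sp−y=3; I=3, D=e−e_prev=3; u=3/2·3+1/2·3+2·3=12; next y=1/2·0+1/4·12=3
n=1: y=3, sp=3, e=sp−y=0; I=3, D=e−e_prev=-3; u=3/2·0+1/2·3+2·(-3)=-4.5; next y=1/2·3+1/4·(-4.5)=0.375
n=2: y=0.375, sp=3, e=sp−y=2.625; I=5.625, D=e−e_prev=2.625; u=3/2·2.625+1/2·5.625+2·2.625=12; next y=1/2·0.375+1/4·12=3.1875
n=3: y=3.1875, sp=3, e=sp−y=-0.1875; I=5.4375, D=e−e_prev=-2.8125; u=3/2·(-0.1875)+1/2·5.4375+2·(-2.8125)=-3.1875; next y=1/2·3.1875+1/4·(-3.1875)=0.796875
n=4: y=0.796875, sp=3, e=sp−y=2.203125; I=7.640625, D=e−e_prev=2.390625; u=3/2·2.203125+1/2·7.640625+2·2.390625=11.90625; next y=1/2·0.796875+1/4·11.90625=3.375
n=5: y=3.375, sp=3, e=sp−y=-0.375; I=7.265625, D=e−e_prev=-2.578125; u=3/2·(-0.375)+1/2·7.265625+2·(-2.578125)≈-2.085938; next y=1/2·3.375+1/4·(-2.085938)≈1.166016
n=6: y≈1.166016, sp=2, e=sp−y≈0.833984; I≈8.099609, D=e−e_prev≈1.208984; u=3/2·0.833984+1/2·8.099609+2·1.208984≈7.71875; next y=1/2·1.166016+1/4·7.71875≈2.512695
n=7: y≈2.512695, sp=2, e=sp−y≈-0.512695; I≈7.586914, D=e−e_prev≈-1.346680; u=3/2·(-0.512695)+1/2·7.586914+2·(-1.346680)≈0.331055; next y=1/2·2.512695+1/4·0.331055≈1.339111
n=8: y≈1.339111, sp=2, e=sp−y≈0.660889; I≈8.247803, D=e−e_prev≈1.173584; u=3/2·0.660889+1/2·8.247803+2·1.173584≈7.462402; next y=1/2·1.339111+1/4·7.462402≈2.535156
n=9: y≈2.535156, sp=2, e=sp−y≈-0.535156; I≈7.712646, D=e−e_prev≈-1.196045; u=3/2·(-0.535156)+1/2·7.712646+2·(-1.196045)≈0.661499; next y=1/2·2.535156+1/4·0.661499≈1.432953
n=10: y≈1.432953, sp=2, e=sp−y≈0.567047; I≈8.279694, D=e−e_prev≈1.102203; u=3/2·0.567047+1/2·8.279694+2·1.102203≈7.194824; next y=1/2·1.432953+1/4·7.194824≈2.515182
n=11: y≈2.515182, sp=2, e=sp−y≈-0.515182; I≈7.764511, D=e−e_prev≈-1.082230; u=3/2·(-0.515182)+1/2·7.764511+2·(-1.082230)≈0.945023; next y=1/2·2.515182+1/4·0.945023≈1.493847
n=12: y≈1.493847, sp=2, e=sp−y≈0.506153; I≈8.270664, D=e−e_prev≈1.021336; u=3/2·0.506153+1/2·8.270664+2·1.021336≈6.937233; next y=1/2·1.493847+1/4·6.937233≈2.481232
n=13: y≈2.481232, sp=2, e=sp−y≈-0.481232; I≈7.789433, D=e−e_prev≈-0.987385; u=3/2·(-0.481232)+1/2·7.789433+2·(-0.987385)≈1.198099; next y=1/2·2.481232+1/4·1.198099≈1.540141
n=14: y≈1.540141, sp=2, e=sp−y≈0.459859; I≈8.249292, D=e−e_prev≈0.941091; u=3/2·0.459859+1/2·8.249292+2·0.941091≈6.696617; next y=1/2·1.540141+1/4·6.696617≈2.444225

0 3 12.000 0.000
1 3 -4.500 3.000
2 3 12.000 0.375
3 3 -3.188 3.188
4 3 11.906 0.797
5 3 -2.086 3.375
6 2 7.719 1.166
7 2 0.331 2.513
8 2 7.462 1.339
9 2 0.661 2.535
10 2 7.195 1.433
11 2 0.945 2.515
12 2 6.937 1.494
13 2 1.198 2.481
14 2 6.697 1.540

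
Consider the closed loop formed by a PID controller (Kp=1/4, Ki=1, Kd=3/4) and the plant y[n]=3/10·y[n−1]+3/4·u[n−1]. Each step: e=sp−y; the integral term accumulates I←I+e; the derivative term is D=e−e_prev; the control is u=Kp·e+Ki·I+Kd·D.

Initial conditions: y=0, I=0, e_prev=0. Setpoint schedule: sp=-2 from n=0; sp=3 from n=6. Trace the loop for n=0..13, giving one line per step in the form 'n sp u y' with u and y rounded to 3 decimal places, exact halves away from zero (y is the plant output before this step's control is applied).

0 -2 -4.000 0.000
1 -2 1.500 -3.000
2 -2 -6.200 0.225
3 -2 3.609 -4.583
4 -2 -9.243 1.332
5 -2 7.590 -6.533
6 3 -4.306 3.733
7 3 10.595 -2.110
8 3 -7.524 7.313
9 3 16.755 -3.449
10 3 -14.829 11.532
11 3 26.262 -7.662
12 3 -27.591 17.398
13 3 42.550 -15.474

(exact arithmetic carried between steps; '≈' marks a value shown rounded to 6 d.p. or computed from one; I and e_prev carry over from the previous line; the table rounds u and y to 3 d.p., halves away from zero)
n=0: y=0, sp=-2, e=sp−y=-2; I=-2, D=e−e_prev=-2; u=1/4·(-2)+1·(-2)+3/4·(-2)=-4; next y=3/10·0+3/4·(-4)=-3
n=1: y=-3, sp=-2, e=sp−y=1; I=-1, D=e−e_prev=3; u=1/4·1+1·(-1)+3/4·3=1.5; next y=3/10·(-3)+3/4·1.5=0.225
n=2: y=0.225, sp=-2, e=sp−y=-2.225; I=-3.225, D=e−e_prev=-3.225; u=1/4·(-2.225)+1·(-3.225)+3/4·(-3.225)=-6.2; next y=3/10·0.225+3/4·(-6.2)=-4.5825
n=3: y=-4.5825, sp=-2, e=sp−y=2.5825; I=-0.6425, D=e−e_prev=4.8075; u=1/4·2.5825+1·(-0.6425)+3/4·4.8075=3.60875; next y=3/10·(-4.5825)+3/4·3.60875≈1.331813
n=4: y≈1.331813, sp=-2, e=sp−y≈-3.331813; I≈-3.974313, D=e−e_prev≈-5.914313; u=1/4·(-3.331813)+1·(-3.974313)+3/4·(-5.914313)≈-9.243; next y=3/10·1.331813+3/4·(-9.243)≈-6.532706
n=5: y≈-6.532706, sp=-2, e=sp−y≈4.532706; I≈0.558394, D=e−e_prev≈7.864519; u=1/4·4.532706+1·0.558394+3/4·7.864519≈7.589959; next y=3/10·(-6.532706)+3/4·7.589959≈3.732658
n=6: y≈3.732658, sp=3, e=sp−y≈-0.732658; I≈-0.174264, D=e−e_prev≈-5.265364; u=1/4·(-0.732658)+1·(-0.174264)+3/4·(-5.265364)≈-4.306451; next y=3/10·3.732658+3/4·(-4.306451)≈-2.110041
n=7: y≈-2.110041, sp=3, e=sp−y≈5.110041; I≈4.935777, D=e−e_prev≈5.842699; u=1/4·5.110041+1·4.935777+3/4·5.842699≈10.595312; next y=3/10·(-2.110041)+3/4·10.595312≈7.313471
n=8: y≈7.313471, sp=3, e=sp−y≈-4.313471; I≈0.622306, D=e−e_prev≈-9.423513; u=1/4·(-4.313471)+1·0.622306+3/4·(-9.423513)≈-7.523696; next y=3/10·7.313471+3/4·(-7.523696)≈-3.448731
n=9: y≈-3.448731, sp=3, e=sp−y≈6.448731; I≈7.071037, D=e−e_prev≈10.762202; u=1/4·6.448731+1·7.071037+3/4·10.762202≈16.754871; next y=3/10·(-3.448731)+3/4·16.754871≈11.531534
n=10: y≈11.531534, sp=3, e=sp−y≈-8.531534; I≈-1.460497, D=e−e_prev≈-14.980265; u=1/4·(-8.531534)+1·(-1.460497)+3/4·(-14.980265)≈-14.828580; next y=3/10·11.531534+3/4·(-14.828580)≈-7.661974
n=11: y≈-7.661974, sp=3, e=sp−y≈10.661974; I≈9.201477, D=e−e_prev≈19.193509; u=1/4·10.661974+1·9.201477+3/4·19.193509≈26.262102; next y=3/10·(-7.661974)+3/4·26.262102≈17.397984
n=12: y≈17.397984, sp=3, e=sp−y≈-14.397984; I≈-5.196507, D=e−e_prev≈-25.059959; u=1/4·(-14.397984)+1·(-5.196507)+3/4·(-25.059959)≈-27.590972; next y=3/10·17.397984+3/4·(-27.590972)≈-15.473834
n=13: y≈-15.473834, sp=3, e=sp−y≈18.473834; I≈13.277327, D=e−e_prev≈32.871818; u=1/4·18.473834+1·13.277327+3/4·32.871818≈42.549649; next y=3/10·(-15.473834)+3/4·42.549649≈27.270086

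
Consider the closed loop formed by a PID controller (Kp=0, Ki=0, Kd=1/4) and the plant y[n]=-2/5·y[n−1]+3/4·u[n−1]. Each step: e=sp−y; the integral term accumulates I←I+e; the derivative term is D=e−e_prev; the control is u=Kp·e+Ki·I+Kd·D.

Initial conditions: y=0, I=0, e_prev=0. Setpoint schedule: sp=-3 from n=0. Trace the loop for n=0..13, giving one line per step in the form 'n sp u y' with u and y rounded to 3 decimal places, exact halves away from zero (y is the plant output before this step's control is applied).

(exact arithmetic carried between steps; '≈' marks a value shown rounded to 6 d.p. or computed from one; I and e_prev carry over from the previous line; the table rounds u and y to 3 d.p., halves away from zero)
n=0: y=0, sp=-3, e=sp−y=-3; I=-3, D=e−e_prev=-3; u=0·(-3)+0·(-3)+1/4·(-3)=-0.75; next y=-2/5·0+3/4·(-0.75)=-0.5625
n=1: y=-0.5625, sp=-3, e=sp−y=-2.4375; I=-5.4375, D=e−e_prev=0.5625; u=0·(-2.4375)+0·(-5.4375)+1/4·0.5625=0.140625; next y=-2/5·(-0.5625)+3/4·0.140625≈0.330469
n=2: y≈0.330469, sp=-3, e=sp−y≈-3.330469; I≈-8.767969, D=e−e_prev≈-0.892969; u=0·(-3.330469)+0·(-8.767969)+1/4·(-0.892969)≈-0.223242; next y=-2/5·0.330469+3/4·(-0.223242)≈-0.299619
n=3: y≈-0.299619, sp=-3, e=sp−y≈-2.700381; I≈-11.468350, D=e−e_prev≈0.630088; u=0·(-2.700381)+0·(-11.468350)+1/4·0.630088≈0.157522; next y=-2/5·(-0.299619)+3/4·0.157522≈0.237989
n=4: y≈0.237989, sp=-3, e=sp−y≈-3.237989; I≈-14.706339, D=e−e_prev≈-0.537608; u=0·(-3.237989)+0·(-14.706339)+1/4·(-0.537608)≈-0.134402; next y=-2/5·0.237989+3/4·(-0.134402)≈-0.195997
n=5: y≈-0.195997, sp=-3, e=sp−y≈-2.804003; I≈-17.510342, D=e−e_prev≈0.433986; u=0·(-2.804003)+0·(-17.510342)+1/4·0.433986≈0.108497; next y=-2/5·(-0.195997)+3/4·0.108497≈0.159771
n=6: y≈0.159771, sp=-3, e=sp−y≈-3.159771; I≈-20.670113, D=e−e_prev≈-0.355769; u=0·(-3.159771)+0·(-20.670113)+1/4·(-0.355769)≈-0.088942; next y=-2/5·0.159771+3/4·(-0.088942)≈-0.130615
n=7: y≈-0.130615, sp=-3, e=sp−y≈-2.869385; I≈-23.539498, D=e−e_prev≈0.290386; u=0·(-2.869385)+0·(-23.539498)+1/4·0.290386≈0.072597; next y=-2/5·(-0.130615)+3/4·0.072597≈0.106694
n=8: y≈0.106694, sp=-3, e=sp−y≈-3.106694; I≈-26.646191, D=e−e_prev≈-0.237309; u=0·(-3.106694)+0·(-26.646191)+1/4·(-0.237309)≈-0.059327; next y=-2/5·0.106694+3/4·(-0.059327)≈-0.087173
n=9: y≈-0.087173, sp=-3, e=sp−y≈-2.912827; I≈-29.559018, D=e−e_prev≈0.193866; u=0·(-2.912827)+0·(-29.559018)+1/4·0.193866≈0.048467; next y=-2/5·(-0.087173)+3/4·0.048467≈0.071219
n=10: y≈0.071219, sp=-3, e=sp−y≈-3.071219; I≈-32.630238, D=e−e_prev≈-0.158392; u=0·(-3.071219)+0·(-32.630238)+1/4·(-0.158392)≈-0.039598; next y=-2/5·0.071219+3/4·(-0.039598)≈-0.058186
n=11: y≈-0.058186, sp=-3, e=sp−y≈-2.941814; I≈-35.572051, D=e−e_prev≈0.129405; u=0·(-2.941814)+0·(-35.572051)+1/4·0.129405≈0.032351; next y=-2/5·(-0.058186)+3/4·0.032351≈0.047538
n=12: y≈0.047538, sp=-3, e=sp−y≈-3.047538; I≈-38.619589, D=e−e_prev≈-0.105724; u=0·(-3.047538)+0·(-38.619589)+1/4·(-0.105724)≈-0.026431; next y=-2/5·0.047538+3/4·(-0.026431)≈-0.038838
n=13: y≈-0.038838, sp=-3, e=sp−y≈-2.961162; I≈-41.580751, D=e−e_prev≈0.086376; u=0·(-2.961162)+0·(-41.580751)+1/4·0.086376≈0.021594; next y=-2/5·(-0.038838)+3/4·0.021594≈0.031731

0 -3 -0.750 0.000
1 -3 0.141 -0.563
2 -3 -0.223 0.330
3 -3 0.158 -0.300
4 -3 -0.134 0.238
5 -3 0.108 -0.196
6 -3 -0.089 0.160
7 -3 0.073 -0.131
8 -3 -0.059 0.107
9 -3 0.048 -0.087
10 -3 -0.040 0.071
11 -3 0.032 -0.058
12 -3 -0.026 0.048
13 -3 0.022 -0.039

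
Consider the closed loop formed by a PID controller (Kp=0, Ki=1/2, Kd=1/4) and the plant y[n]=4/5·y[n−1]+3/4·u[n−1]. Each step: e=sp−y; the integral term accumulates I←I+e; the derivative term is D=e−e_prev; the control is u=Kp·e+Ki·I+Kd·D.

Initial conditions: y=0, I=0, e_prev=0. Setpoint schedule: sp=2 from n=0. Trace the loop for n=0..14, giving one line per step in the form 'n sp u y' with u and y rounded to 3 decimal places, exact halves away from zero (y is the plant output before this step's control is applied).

(exact arithmetic carried between steps; '≈' marks a value shown rounded to 6 d.p. or computed from one; I and e_prev carry over from the previous line; the table rounds u and y to 3 d.p., halves away from zero)
n=0: y=0, sp=2, e=sp−y=2; I=2, D=e−e_prev=2; u=0·2+1/2·2+1/4·2=1.5; next y=4/5·0+3/4·1.5=1.125
n=1: y=1.125, sp=2, e=sp−y=0.875; I=2.875, D=e−e_prev=-1.125; u=0·0.875+1/2·2.875+1/4·(-1.125)=1.15625; next y=4/5·1.125+3/4·1.15625≈1.767188
n=2: y≈1.767188, sp=2, e=sp−y≈0.232813; I≈3.107813, D=e−e_prev≈-0.642188; u=0·0.232813+1/2·3.107813+1/4·(-0.642188)≈1.393359; next y=4/5·1.767188+3/4·1.393359≈2.458770
n=3: y≈2.458770, sp=2, e=sp−y≈-0.458770; I≈2.649043, D=e−e_prev≈-0.691582; u=0·(-0.458770)+1/2·2.649043+1/4·(-0.691582)≈1.151626; next y=4/5·2.458770+3/4·1.151626≈2.830735
n=4: y≈2.830735, sp=2, e=sp−y≈-0.830735; I≈1.818308, D=e−e_prev≈-0.371966; u=0·(-0.830735)+1/2·1.818308+1/4·(-0.371966)≈0.816163; next y=4/5·2.830735+3/4·0.816163≈2.876710
n=5: y≈2.876710, sp=2, e=sp−y≈-0.876710; I≈0.941598, D=e−e_prev≈-0.045975; u=0·(-0.876710)+1/2·0.941598+1/4·(-0.045975)≈0.459305; next y=4/5·2.876710+3/4·0.459305≈2.645847
n=6: y≈2.645847, sp=2, e=sp−y≈-0.645847; I≈0.295751, D=e−e_prev≈0.230863; u=0·(-0.645847)+1/2·0.295751+1/4·0.230863≈0.205591; next y=4/5·2.645847+3/4·0.205591≈2.270871
n=7: y≈2.270871, sp=2, e=sp−y≈-0.270871; I≈0.024880, D=e−e_prev≈0.374976; u=0·(-0.270871)+1/2·0.024880+1/4·0.374976≈0.106184; next y=4/5·2.270871+3/4·0.106184≈1.896335
n=8: y≈1.896335, sp=2, e=sp−y≈0.103665; I≈0.128545, D=e−e_prev≈0.374536; u=0·0.103665+1/2·0.128545+1/4·0.374536≈0.157907; next y=4/5·1.896335+3/4·0.157907≈1.635498
n=9: y≈1.635498, sp=2, e=sp−y≈0.364502; I≈0.493047, D=e−e_prev≈0.260837; u=0·0.364502+1/2·0.493047+1/4·0.260837≈0.311733; next y=4/5·1.635498+3/4·0.311733≈1.542198
n=10: y≈1.542198, sp=2, e=sp−y≈0.457802; I≈0.950849, D=e−e_prev≈0.093300; u=0·0.457802+1/2·0.950849+1/4·0.093300≈0.498750; next y=4/5·1.542198+3/4·0.498750≈1.607821
n=11: y≈1.607821, sp=2, e=sp−y≈0.392179; I≈1.343029, D=e−e_prev≈-0.065623; u=0·0.392179+1/2·1.343029+1/4·(-0.065623)≈0.655109; next y=4/5·1.607821+3/4·0.655109≈1.777588
n=12: y≈1.777588, sp=2, e=sp−y≈0.222412; I≈1.565441, D=e−e_prev≈-0.169767; u=0·0.222412+1/2·1.565441+1/4·(-0.169767)≈0.740279; next y=4/5·1.777588+3/4·0.740279≈1.977279
n=13: y≈1.977279, sp=2, e=sp−y≈0.022721; I≈1.588161, D=e−e_prev≈-0.199691; u=0·0.022721+1/2·1.588161+1/4·(-0.199691)≈0.744158; next y=4/5·1.977279+3/4·0.744158≈2.139942
n=14: y≈2.139942, sp=2, e=sp−y≈-0.139942; I≈1.448220, D=e−e_prev≈-0.162663; u=0·(-0.139942)+1/2·1.448220+1/4·(-0.162663)≈0.683444; next y=4/5·2.139942+3/4·0.683444≈2.224537

0 2 1.500 0.000
1 2 1.156 1.125
2 2 1.393 1.767
3 2 1.152 2.459
4 2 0.816 2.831
5 2 0.459 2.877
6 2 0.206 2.646
7 2 0.106 2.271
8 2 0.158 1.896
9 2 0.312 1.635
10 2 0.499 1.542
11 2 0.655 1.608
12 2 0.740 1.778
13 2 0.744 1.977
14 2 0.683 2.140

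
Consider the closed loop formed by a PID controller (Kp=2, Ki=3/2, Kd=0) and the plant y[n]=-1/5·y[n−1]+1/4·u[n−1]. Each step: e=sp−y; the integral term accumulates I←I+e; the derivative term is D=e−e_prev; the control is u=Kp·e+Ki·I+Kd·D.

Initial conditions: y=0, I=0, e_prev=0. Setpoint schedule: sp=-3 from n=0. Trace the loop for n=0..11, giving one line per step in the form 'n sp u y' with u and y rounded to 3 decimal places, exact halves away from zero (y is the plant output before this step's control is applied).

(exact arithmetic carried between steps; '≈' marks a value shown rounded to 6 d.p. or computed from one; I and e_prev carry over from the previous line; the table rounds u and y to 3 d.p., halves away from zero)
n=0: y=0, sp=-3, e=sp−y=-3; I=-3, D=e−e_prev=-3; u=2·(-3)+3/2·(-3)+0·(-3)=-10.5; next y=-1/5·0+1/4·(-10.5)=-2.625
n=1: y=-2.625, sp=-3, e=sp−y=-0.375; I=-3.375, D=e−e_prev=2.625; u=2·(-0.375)+3/2·(-3.375)+0·2.625=-5.8125; next y=-1/5·(-2.625)+1/4·(-5.8125)=-0.928125
n=2: y=-0.928125, sp=-3, e=sp−y=-2.071875; I=-5.446875, D=e−e_prev=-1.696875; u=2·(-2.071875)+3/2·(-5.446875)+0·(-1.696875)≈-12.314063; next y=-1/5·(-0.928125)+1/4·(-12.314063)≈-2.892891
n=3: y≈-2.892891, sp=-3, e=sp−y≈-0.107109; I≈-5.553984, D=e−e_prev≈1.964766; u=2·(-0.107109)+3/2·(-5.553984)+0·1.964766≈-8.545195; next y=-1/5·(-2.892891)+1/4·(-8.545195)≈-1.557721
n=4: y≈-1.557721, sp=-3, e=sp−y≈-1.442279; I≈-6.996264, D=e−e_prev≈-1.335170; u=2·(-1.442279)+3/2·(-6.996264)+0·(-1.335170)≈-13.378954; next y=-1/5·(-1.557721)+1/4·(-13.378954)≈-3.033194
n=5: y≈-3.033194, sp=-3, e=sp−y≈0.033194; I≈-6.963069, D=e−e_prev≈1.475474; u=2·0.033194+3/2·(-6.963069)+0·1.475474≈-10.378215; next y=-1/5·(-3.033194)+1/4·(-10.378215)≈-1.987915
n=6: y≈-1.987915, sp=-3, e=sp−y≈-1.012085; I≈-7.975154, D=e−e_prev≈-1.045279; u=2·(-1.012085)+3/2·(-7.975154)+0·(-1.045279)≈-13.986902; next y=-1/5·(-1.987915)+1/4·(-13.986902)≈-3.099142
n=7: y≈-3.099142, sp=-3, e=sp−y≈0.099142; I≈-7.876012, D=e−e_prev≈1.111228; u=2·0.099142+3/2·(-7.876012)+0·1.111228≈-11.615733; next y=-1/5·(-3.099142)+1/4·(-11.615733)≈-2.284105
n=8: y≈-2.284105, sp=-3, e=sp−y≈-0.715895; I≈-8.591907, D=e−e_prev≈-0.815038; u=2·(-0.715895)+3/2·(-8.591907)+0·(-0.815038)≈-14.319651; next y=-1/5·(-2.284105)+1/4·(-14.319651)≈-3.123092
n=9: y≈-3.123092, sp=-3, e=sp−y≈0.123092; I≈-8.468815, D=e−e_prev≈0.838987; u=2·0.123092+3/2·(-8.468815)+0·0.838987≈-12.457039; next y=-1/5·(-3.123092)+1/4·(-12.457039)≈-2.489641
n=10: y≈-2.489641, sp=-3, e=sp−y≈-0.510359; I≈-8.979174, D=e−e_prev≈-0.633450; u=2·(-0.510359)+3/2·(-8.979174)+0·(-0.633450)≈-14.489478; next y=-1/5·(-2.489641)+1/4·(-14.489478)≈-3.124441
n=11: y≈-3.124441, sp=-3, e=sp−y≈0.124441; I≈-8.854733, D=e−e_prev≈0.634800; u=2·0.124441+3/2·(-8.854733)+0·0.634800≈-13.033217; next y=-1/5·(-3.124441)+1/4·(-13.033217)≈-2.633416

0 -3 -10.500 0.000
1 -3 -5.813 -2.625
2 -3 -12.314 -0.928
3 -3 -8.545 -2.893
4 -3 -13.379 -1.558
5 -3 -10.378 -3.033
6 -3 -13.987 -1.988
7 -3 -11.616 -3.099
8 -3 -14.320 -2.284
9 -3 -12.457 -3.123
10 -3 -14.489 -2.490
11 -3 -13.033 -3.124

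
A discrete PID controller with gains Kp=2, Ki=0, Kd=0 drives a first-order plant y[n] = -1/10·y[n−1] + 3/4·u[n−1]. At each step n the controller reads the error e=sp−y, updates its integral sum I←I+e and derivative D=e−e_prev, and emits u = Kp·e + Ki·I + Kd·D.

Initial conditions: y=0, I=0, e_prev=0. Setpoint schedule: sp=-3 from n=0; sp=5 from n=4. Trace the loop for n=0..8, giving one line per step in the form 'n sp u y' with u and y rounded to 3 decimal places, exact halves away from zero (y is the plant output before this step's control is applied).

0 -3 -6.000 0.000
1 -3 3.000 -4.500
2 -3 -11.400 2.700
3 -3 11.640 -8.820
4 5 -9.224 9.612
5 5 25.758 -7.879
6 5 -30.213 20.107
7 5 59.342 -24.671
8 5 -83.946 46.973

(exact arithmetic carried between steps; '≈' marks a value shown rounded to 6 d.p. or computed from one; I and e_prev carry over from the previous line; the table rounds u and y to 3 d.p., halves away from zero)
n=0: y=0, sp=-3, e=sp−y=-3; I=-3, D=e−e_prev=-3; u=2·(-3)+0·(-3)+0·(-3)=-6; next y=-1/10·0+3/4·(-6)=-4.5
n=1: y=-4.5, sp=-3, e=sp−y=1.5; I=-1.5, D=e−e_prev=4.5; u=2·1.5+0·(-1.5)+0·4.5=3; next y=-1/10·(-4.5)+3/4·3=2.7
n=2: y=2.7, sp=-3, e=sp−y=-5.7; I=-7.2, D=e−e_prev=-7.2; u=2·(-5.7)+0·(-7.2)+0·(-7.2)=-11.4; next y=-1/10·2.7+3/4·(-11.4)=-8.82
n=3: y=-8.82, sp=-3, e=sp−y=5.82; I=-1.38, D=e−e_prev=11.52; u=2·5.82+0·(-1.38)+0·11.52=11.64; next y=-1/10·(-8.82)+3/4·11.64=9.612
n=4: y=9.612, sp=5, e=sp−y=-4.612; I=-5.992, D=e−e_prev=-10.432; u=2·(-4.612)+0·(-5.992)+0·(-10.432)=-9.224; next y=-1/10·9.612+3/4·(-9.224)=-7.8792
n=5: y=-7.8792, sp=5, e=sp−y=12.8792; I=6.8872, D=e−e_prev=17.4912; u=2·12.8792+0·6.8872+0·17.4912=25.7584; next y=-1/10·(-7.8792)+3/4·25.7584=20.10672
n=6: y=20.10672, sp=5, e=sp−y=-15.10672; I=-8.21952, D=e−e_prev=-27.98592; u=2·(-15.10672)+0·(-8.21952)+0·(-27.98592)=-30.21344; next y=-1/10·20.10672+3/4·(-30.21344)=-24.670752
n=7: y=-24.670752, sp=5, e=sp−y=29.670752; I=21.451232, D=e−e_prev=44.777472; u=2·29.670752+0·21.451232+0·44.777472=59.341504; next y=-1/10·(-24.670752)+3/4·59.341504≈46.973203
n=8: y≈46.973203, sp=5, e=sp−y≈-41.973203; I≈-20.521971, D=e−e_prev≈-71.643955; u=2·(-41.973203)+0·(-20.521971)+0·(-71.643955)≈-83.946406; next y=-1/10·46.973203+3/4·(-83.946406)≈-67.657125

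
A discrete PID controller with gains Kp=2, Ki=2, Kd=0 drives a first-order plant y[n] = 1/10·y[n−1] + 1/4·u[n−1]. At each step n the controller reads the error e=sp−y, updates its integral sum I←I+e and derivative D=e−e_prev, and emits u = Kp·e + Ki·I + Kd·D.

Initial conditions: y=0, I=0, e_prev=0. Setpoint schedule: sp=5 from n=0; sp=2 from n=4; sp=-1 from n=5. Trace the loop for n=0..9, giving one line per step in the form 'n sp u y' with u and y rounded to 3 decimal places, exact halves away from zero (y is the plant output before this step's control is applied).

0 5 20.000 0.000
1 5 10.000 5.000
2 5 18.000 3.000
3 5 14.800 4.800
4 2 5.680 4.180
5 -1 -1.312 1.838
6 -1 0.941 -0.144
7 -1 -2.231 0.221
8 -1 -1.647 -0.536
9 -1 -2.857 -0.465

(exact arithmetic carried between steps; '≈' marks a value shown rounded to 6 d.p. or computed from one; I and e_prev carry over from the previous line; the table rounds u and y to 3 d.p., halves away from zero)
n=0: y=0, sp=5, e=sp−y=5; I=5, D=e−e_prev=5; u=2·5+2·5+0·5=20; next y=1/10·0+1/4·20=5
n=1: y=5, sp=5, e=sp−y=0; I=5, D=e−e_prev=-5; u=2·0+2·5+0·(-5)=10; next y=1/10·5+1/4·10=3
n=2: y=3, sp=5, e=sp−y=2; I=7, D=e−e_prev=2; u=2·2+2·7+0·2=18; next y=1/10·3+1/4·18=4.8
n=3: y=4.8, sp=5, e=sp−y=0.2; I=7.2, D=e−e_prev=-1.8; u=2·0.2+2·7.2+0·(-1.8)=14.8; next y=1/10·4.8+1/4·14.8=4.18
n=4: y=4.18, sp=2, e=sp−y=-2.18; I=5.02, D=e−e_prev=-2.38; u=2·(-2.18)+2·5.02+0·(-2.38)=5.68; next y=1/10·4.18+1/4·5.68=1.838
n=5: y=1.838, sp=-1, e=sp−y=-2.838; I=2.182, D=e−e_prev=-0.658; u=2·(-2.838)+2·2.182+0·(-0.658)=-1.312; next y=1/10·1.838+1/4·(-1.312)=-0.1442
n=6: y=-0.1442, sp=-1, e=sp−y=-0.8558; I=1.3262, D=e−e_prev=1.9822; u=2·(-0.8558)+2·1.3262+0·1.9822=0.9408; next y=1/10·(-0.1442)+1/4·0.9408=0.22078
n=7: y=0.22078, sp=-1, e=sp−y=-1.22078; I=0.10542, D=e−e_prev=-0.36498; u=2·(-1.22078)+2·0.10542+0·(-0.36498)=-2.23072; next y=1/10·0.22078+1/4·(-2.23072)=-0.535602
n=8: y=-0.535602, sp=-1, e=sp−y=-0.464398; I=-0.358978, D=e−e_prev=0.756382; u=2·(-0.464398)+2·(-0.358978)+0·0.756382=-1.646752; next y=1/10·(-0.535602)+1/4·(-1.646752)≈-0.465248
n=9: y≈-0.465248, sp=-1, e=sp−y≈-0.534752; I≈-0.893730, D=e−e_prev≈-0.070354; u=2·(-0.534752)+2·(-0.893730)+0·(-0.070354)≈-2.856963; next y=1/10·(-0.465248)+1/4·(-2.856963)≈-0.760766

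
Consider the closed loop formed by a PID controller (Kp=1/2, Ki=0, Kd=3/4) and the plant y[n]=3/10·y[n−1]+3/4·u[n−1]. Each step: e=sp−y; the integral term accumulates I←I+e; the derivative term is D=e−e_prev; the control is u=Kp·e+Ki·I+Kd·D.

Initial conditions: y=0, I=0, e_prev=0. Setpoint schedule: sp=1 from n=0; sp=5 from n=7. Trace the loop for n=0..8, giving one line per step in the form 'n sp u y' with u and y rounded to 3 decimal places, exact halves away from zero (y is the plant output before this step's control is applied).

0 1 1.250 0.000
1 1 -0.672 0.938
2 1 1.481 -0.223
3 1 -0.972 1.044
4 1 1.803 -0.416
5 1 -1.346 1.228
6 1 2.223 -0.642
7 5 3.176 1.475
8 5 0.076 2.824

(exact arithmetic carried between steps; '≈' marks a value shown rounded to 6 d.p. or computed from one; I and e_prev carry over from the previous line; the table rounds u and y to 3 d.p., halves away from zero)
n=0: y=0, sp=1, e=sp−y=1; I=1, D=e−e_prev=1; u=1/2·1+0·1+3/4·1=1.25; next y=3/10·0+3/4·1.25=0.9375
n=1: y=0.9375, sp=1, e=sp−y=0.0625; I=1.0625, D=e−e_prev=-0.9375; u=1/2·0.0625+0·1.0625+3/4·(-0.9375)=-0.671875; next y=3/10·0.9375+3/4·(-0.671875)≈-0.222656
n=2: y≈-0.222656, sp=1, e=sp−y≈1.222656; I≈2.285156, D=e−e_prev≈1.160156; u=1/2·1.222656+0·2.285156+3/4·1.160156≈1.481445; next y=3/10·(-0.222656)+3/4·1.481445≈1.044287
n=3: y≈1.044287, sp=1, e=sp−y≈-0.044287; I≈2.240869, D=e−e_prev≈-1.266943; u=1/2·(-0.044287)+0·2.240869+3/4·(-1.266943)≈-0.972351; next y=3/10·1.044287+3/4·(-0.972351)≈-0.415977
n=4: y≈-0.415977, sp=1, e=sp−y≈1.415977; I≈3.656846, D=e−e_prev≈1.460264; u=1/2·1.415977+0·3.656846+3/4·1.460264≈1.803187; next y=3/10·(-0.415977)+3/4·1.803187≈1.227597
n=5: y≈1.227597, sp=1, e=sp−y≈-0.227597; I≈3.429249, D=e−e_prev≈-1.643574; u=1/2·(-0.227597)+0·3.429249+3/4·(-1.643574)≈-1.346479; next y=3/10·1.227597+3/4·(-1.346479)≈-0.641580
n=6: y≈-0.641580, sp=1, e=sp−y≈1.641580; I≈5.070830, D=e−e_prev≈1.869177; u=1/2·1.641580+0·5.070830+3/4·1.869177≈2.222673; next y=3/10·(-0.641580)+3/4·2.222673≈1.474531
n=7: y≈1.474531, sp=5, e=sp−y≈3.525469; I≈8.596299, D=e−e_prev≈1.883889; u=1/2·3.525469+0·8.596299+3/4·1.883889≈3.175652; next y=3/10·1.474531+3/4·3.175652≈2.824098
n=8: y≈2.824098, sp=5, e=sp−y≈2.175902; I≈10.772201, D=e−e_prev≈-1.349567; u=1/2·2.175902+0·10.772201+3/4·(-1.349567)≈0.075776; next y=3/10·2.824098+3/4·0.075776≈0.904061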